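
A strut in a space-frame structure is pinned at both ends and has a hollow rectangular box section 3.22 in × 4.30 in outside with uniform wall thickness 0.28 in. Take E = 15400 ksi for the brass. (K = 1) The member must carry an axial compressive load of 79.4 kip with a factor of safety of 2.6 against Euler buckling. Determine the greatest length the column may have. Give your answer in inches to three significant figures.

L_max ≈ 67.0 in

Inner dimensions: h_i = 4.30 − 2×0.28 = 3.740 in, b_i = 3.22 − 2×0.28 = 2.660 in
Weak-axis I_min = (h_o·b_o³ − h_i·b_i³)/12 with b_o = 3.22, b_i = 2.660 in (shorter outer/inner sides).
I_min = (4.30×3.22³ − 3.740×2.660³)/12 = 6.097 in⁴
Required critical load P_cr = n·P = 2.6 × 79.4 = 206.4 kip = 2.064×10^5 lb
From P_cr = π²EI/(K·L)²:  L = (1/K)·√(π²EI/P_cr) = (1/1)·√(π²×1.54×10^7×6.097/2.064×10^5)
L = 67.0 in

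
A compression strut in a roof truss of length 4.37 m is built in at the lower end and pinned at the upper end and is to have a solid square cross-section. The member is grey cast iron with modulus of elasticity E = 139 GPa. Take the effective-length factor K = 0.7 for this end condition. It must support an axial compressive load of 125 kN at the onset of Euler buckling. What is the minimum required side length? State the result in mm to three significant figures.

a ≈ 56.6 mm

L_e = K·L = 0.7 × 4.37 = 3.059 m
Required I = P_cr·L_e²/(π²E) = 1.250×10^5 × 3.059² / (π² × 1.39×10^11) = 8.526×10^-7 m⁴
I_req = 8.526×10^5 mm⁴
Solid square: I = a⁴/12  ⇒  a = (12I)^(1/4) = (12×8.526×10^5)^(1/4) = 56.6 mm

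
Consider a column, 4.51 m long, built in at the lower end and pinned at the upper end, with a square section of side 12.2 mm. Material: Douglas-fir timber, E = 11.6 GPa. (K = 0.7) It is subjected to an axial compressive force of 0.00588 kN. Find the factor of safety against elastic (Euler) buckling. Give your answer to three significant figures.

n ≈ 3.61

I = a⁴/12 = 12.2⁴/12 = 1.846×10^3 mm⁴
I = 1.846×10^3 mm⁴ = 1.846×10^-9 m⁴
Effective length L_e = K·L = 0.7 × 4.51 = 3.157 m
P_cr = π²EI / L_e² = π² × 11.6×10⁹ × 1.846×10^-9 / 3.157² = 21.21 N
Factor of safety n = P_cr / P = 0.021206 / 0.00588 = 3.61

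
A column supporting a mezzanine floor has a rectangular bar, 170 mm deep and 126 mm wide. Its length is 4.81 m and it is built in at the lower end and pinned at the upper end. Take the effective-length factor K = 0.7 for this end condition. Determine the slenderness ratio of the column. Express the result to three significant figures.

λ ≈ 92.6

Buckling occurs about the weak axis: I_min = h·b³/12 with b = 126 mm (the shorter side).
I_min = 170×126³/12 = 2.834×10^7 mm⁴
A = 2.142×10^4 mm²;  r_min = √(I/A) = √(2.834×10^7/2.142×10^4) = 36.37 mm
L_e = K·L = 0.7 × 4.81 m = 3.367 m = 3367.0 mm
λ = L_e / r_min = 3367.0 / 36.37 = 92.6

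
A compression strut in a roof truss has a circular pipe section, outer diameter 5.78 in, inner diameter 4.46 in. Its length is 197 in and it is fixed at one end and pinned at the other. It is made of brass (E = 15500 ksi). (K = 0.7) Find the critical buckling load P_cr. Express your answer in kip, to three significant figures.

d_o = 5.78 in, d_i = 4.46 in
I = π(d_o⁴ − d_i⁴)/64 = π(5.78⁴ − 4.460⁴)/64 = 35.36 in⁴
Effective length L_e = K·L = 0.7 × 197 = 137.9 in
P_cr = π²EI / L_e² = π² × 15500×10³ × 35.36 / 137.9² = 2.845×10^5 lb

P_cr ≈ 284 kip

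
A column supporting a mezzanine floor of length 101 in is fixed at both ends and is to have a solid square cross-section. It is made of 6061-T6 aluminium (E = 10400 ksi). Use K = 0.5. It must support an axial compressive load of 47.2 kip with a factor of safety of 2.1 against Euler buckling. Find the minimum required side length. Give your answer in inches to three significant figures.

a ≈ 2.33 in

Required P_cr = n·P = 2.1 × 47.2 = 99.12 kip
L_e = K·L = 0.5 × 101 = 50.50 in
Required I = P_cr·L_e²/(π²E) = 9.912×10^4 × 50.50² / (π² × 1.04×10^7) = 2.463 in⁴
Solid square: I = a⁴/12  ⇒  a = (12I)^(1/4) = (12×2.463)^(1/4) = 2.33 in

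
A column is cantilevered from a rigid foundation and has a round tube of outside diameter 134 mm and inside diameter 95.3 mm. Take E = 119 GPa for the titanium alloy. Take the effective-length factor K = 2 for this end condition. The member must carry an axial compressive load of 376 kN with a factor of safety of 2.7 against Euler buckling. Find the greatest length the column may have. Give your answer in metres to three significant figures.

d_o = 134 mm, d_i = 95.3 mm
I = π(d_o⁴ − d_i⁴)/64 = π(134⁴ − 95.30⁴)/64 = 1.178×10^7 mm⁴
I = 1.178×10^-5 m⁴
Required critical load P_cr = n·P = 2.7 × 376 = 1015 kN = 1.015×10^6 N
From P_cr = π²EI/(K·L)²:  L = (1/K)·√(π²EI/P_cr) = (1/2)·√(π²×1.19×10^11×1.178×10^-5/1.015×10^6)
L = 1.85 m

L_max ≈ 1.85 m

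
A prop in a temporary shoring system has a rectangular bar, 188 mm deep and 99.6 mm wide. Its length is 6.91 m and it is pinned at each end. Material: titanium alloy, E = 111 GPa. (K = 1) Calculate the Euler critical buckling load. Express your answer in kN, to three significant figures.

Buckling occurs about the weak axis: I_min = h·b³/12 with b = 99.6 mm (the shorter side).
I_min = 188×99.6³/12 = 1.548×10^7 mm⁴
I = 1.548×10^7 mm⁴ = 1.548×10^-5 m⁴
Effective length L_e = K·L = 1 × 6.91 = 6.910 m
P_cr = π²EI / L_e² = π² × 111×10⁹ × 1.548×10^-5 / 6.910² = 3.552×10^5 N

P_cr ≈ 355 kN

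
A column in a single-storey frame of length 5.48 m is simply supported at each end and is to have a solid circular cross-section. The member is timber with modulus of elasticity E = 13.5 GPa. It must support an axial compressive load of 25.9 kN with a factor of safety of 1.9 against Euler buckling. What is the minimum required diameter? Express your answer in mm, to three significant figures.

d ≈ 123 mm

Required P_cr = n·P = 1.9 × 25.9 = 49.21 kN
L_e = K·L = 1 × 5.48 = 5.480 m
Required I = P_cr·L_e²/(π²E) = 4.921×10^4 × 5.480² / (π² × 1.35×10^10) = 1.109×10^-5 m⁴
I_req = 1.109×10^7 mm⁴
Solid circle: I = πd⁴/64  ⇒  d = (64I/π)^(1/4) = (64×1.109×10^7/π)^(1/4) = 123 mm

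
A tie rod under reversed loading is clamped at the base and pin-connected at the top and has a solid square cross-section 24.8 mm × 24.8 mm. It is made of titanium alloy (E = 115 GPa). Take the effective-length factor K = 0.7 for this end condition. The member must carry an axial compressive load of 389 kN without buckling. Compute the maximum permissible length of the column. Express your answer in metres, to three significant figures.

L_max ≈ 0.433 m

I = a⁴/12 = 24.8⁴/12 = 3.152×10^4 mm⁴
I = 3.152×10^-8 m⁴
At the buckling limit P_cr = P = 3.890×10^5 N
From P_cr = π²EI/(K·L)²:  L = (1/K)·√(π²EI/P_cr) = (1/0.7)·√(π²×1.15×10^11×3.152×10^-8/3.890×10^5)
L = 0.433 m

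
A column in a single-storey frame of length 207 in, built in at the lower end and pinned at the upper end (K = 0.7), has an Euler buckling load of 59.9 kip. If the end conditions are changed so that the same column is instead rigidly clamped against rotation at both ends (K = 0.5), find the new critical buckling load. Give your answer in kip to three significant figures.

P_cr ≈ 117 kip

P_cr ∝ 1/K², so P_cr,new = P_cr,old × (K_old/K_new)² = 59.9 × (0.7/0.5)²
= 59.9 × 1.960 = 117 kip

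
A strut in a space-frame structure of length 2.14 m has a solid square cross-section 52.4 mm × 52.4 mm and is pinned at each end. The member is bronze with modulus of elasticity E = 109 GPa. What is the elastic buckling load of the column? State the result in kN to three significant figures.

I = a⁴/12 = 52.4⁴/12 = 6.283×10^5 mm⁴
I = 6.283×10^5 mm⁴ = 6.283×10^-7 m⁴
Effective length L_e = K·L = 1 × 2.14 = 2.140 m
P_cr = π²EI / L_e² = π² × 109×10⁹ × 6.283×10^-7 / 2.140² = 1.476×10^5 N

P_cr ≈ 148 kN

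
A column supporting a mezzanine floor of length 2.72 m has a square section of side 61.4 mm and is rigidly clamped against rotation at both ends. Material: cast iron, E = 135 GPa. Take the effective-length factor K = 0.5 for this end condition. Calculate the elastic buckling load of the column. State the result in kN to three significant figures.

I = a⁴/12 = 61.4⁴/12 = 1.184×10^6 mm⁴
I = 1.184×10^6 mm⁴ = 1.184×10^-6 m⁴
Effective length L_e = K·L = 0.5 × 2.72 = 1.360 m
P_cr = π²EI / L_e² = π² × 135×10⁹ × 1.184×10^-6 / 1.360² = 8.532×10^5 N

P_cr ≈ 853 kN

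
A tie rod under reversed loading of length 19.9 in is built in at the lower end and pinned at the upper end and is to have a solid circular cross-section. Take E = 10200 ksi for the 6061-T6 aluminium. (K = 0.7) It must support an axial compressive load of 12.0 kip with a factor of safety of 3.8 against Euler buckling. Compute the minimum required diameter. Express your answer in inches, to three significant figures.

d ≈ 1.16 in

Required P_cr = n·P = 3.8 × 12.0 = 45.60 kip
L_e = K·L = 0.7 × 19.9 = 13.93 in
Required I = P_cr·L_e²/(π²E) = 4.560×10^4 × 13.93² / (π² × 1.02×10^7) = 8.790×10^-2 in⁴
Solid circle: I = πd⁴/64  ⇒  d = (64I/π)^(1/4) = (64×8.790×10^-2/π)^(1/4) = 1.16 in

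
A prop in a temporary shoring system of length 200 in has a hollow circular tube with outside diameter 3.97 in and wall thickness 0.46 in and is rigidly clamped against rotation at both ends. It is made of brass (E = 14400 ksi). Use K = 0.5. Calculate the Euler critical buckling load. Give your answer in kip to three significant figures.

P_cr ≈ 113 kip

Inner diameter d_i = 3.97 − 2×0.46 = 3.050 in
I = π(d_o⁴ − d_i⁴)/64 = π(3.97⁴ − 3.050⁴)/64 = 7.946 in⁴
Effective length L_e = K·L = 0.5 × 200 = 100.0 in
P_cr = π²EI / L_e² = π² × 14400×10³ × 7.946 / 100.0² = 1.129×10^5 lb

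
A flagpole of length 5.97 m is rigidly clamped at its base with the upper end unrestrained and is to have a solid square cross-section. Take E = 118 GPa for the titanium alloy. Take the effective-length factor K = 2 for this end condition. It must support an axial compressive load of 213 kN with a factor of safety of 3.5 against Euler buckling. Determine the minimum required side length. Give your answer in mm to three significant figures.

a ≈ 182 mm

Required P_cr = n·P = 3.5 × 213 = 745.5 kN
L_e = K·L = 2 × 5.97 = 11.94 m
Required I = P_cr·L_e²/(π²E) = 7.455×10^5 × 11.94² / (π² × 1.18×10^11) = 9.126×10^-5 m⁴
I_req = 9.126×10^7 mm⁴
Solid square: I = a⁴/12  ⇒  a = (12I)^(1/4) = (12×9.126×10^7)^(1/4) = 182 mm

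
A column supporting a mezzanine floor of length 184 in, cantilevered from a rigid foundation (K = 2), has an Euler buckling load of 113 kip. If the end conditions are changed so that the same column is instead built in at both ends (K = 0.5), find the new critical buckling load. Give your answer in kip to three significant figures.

P_cr ∝ 1/K², so P_cr,new = P_cr,old × (K_old/K_new)² = 113 × (2/0.5)²
= 113 × 16.00 = 1810 kip

P_cr ≈ 1810 kip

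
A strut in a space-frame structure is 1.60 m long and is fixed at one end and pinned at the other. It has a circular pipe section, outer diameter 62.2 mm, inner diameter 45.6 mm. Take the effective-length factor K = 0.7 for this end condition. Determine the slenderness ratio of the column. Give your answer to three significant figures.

λ ≈ 58.1

d_o = 62.2 mm, d_i = 45.6 mm
I = π(d_o⁴ − d_i⁴)/64 = π(62.2⁴ − 45.60⁴)/64 = 5.225×10^5 mm⁴
A = 1.405×10^3 mm²;  r_min = √(I/A) = √(5.225×10^5/1.405×10^3) = 19.28 mm
L_e = K·L = 0.7 × 1.60 m = 1.120 m = 1120.0 mm
λ = L_e / r_min = 1120.0 / 19.28 = 58.1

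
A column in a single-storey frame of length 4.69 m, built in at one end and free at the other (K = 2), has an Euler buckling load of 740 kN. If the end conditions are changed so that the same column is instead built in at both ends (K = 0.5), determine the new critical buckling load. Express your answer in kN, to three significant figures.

P_cr ≈ 11800 kN

P_cr ∝ 1/K², so P_cr,new = P_cr,old × (K_old/K_new)² = 740 × (2/0.5)²
= 740 × 16.00 = 11800 kN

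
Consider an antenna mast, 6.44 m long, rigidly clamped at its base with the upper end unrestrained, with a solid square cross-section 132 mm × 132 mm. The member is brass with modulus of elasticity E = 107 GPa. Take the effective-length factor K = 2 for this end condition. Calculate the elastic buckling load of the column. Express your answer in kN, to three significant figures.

I = a⁴/12 = 132⁴/12 = 2.530×10^7 mm⁴
I = 2.530×10^7 mm⁴ = 2.530×10^-5 m⁴
Effective length L_e = K·L = 2 × 6.44 = 12.88 m
P_cr = π²EI / L_e² = π² × 107×10⁹ × 2.530×10^-5 / 12.88² = 1.611×10^5 N

P_cr ≈ 161 kN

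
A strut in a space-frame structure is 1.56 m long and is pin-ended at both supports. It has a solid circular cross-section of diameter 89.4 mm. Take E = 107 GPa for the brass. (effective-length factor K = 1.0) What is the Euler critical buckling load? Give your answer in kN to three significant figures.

P_cr ≈ 1360 kN

I = πd⁴/64 = π×89.4⁴/64 = 3.136×10^6 mm⁴
I = 3.136×10^6 mm⁴ = 3.136×10^-6 m⁴
Effective length L_e = K·L = 1 × 1.56 = 1.560 m
P_cr = π²EI / L_e² = π² × 107×10⁹ × 3.136×10^-6 / 1.560² = 1.361×10^6 N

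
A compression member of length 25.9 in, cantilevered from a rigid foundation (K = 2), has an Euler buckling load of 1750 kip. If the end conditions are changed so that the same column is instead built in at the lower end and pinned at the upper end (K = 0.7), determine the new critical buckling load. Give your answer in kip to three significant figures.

P_cr ≈ 14300 kip

P_cr ∝ 1/K², so P_cr,new = P_cr,old × (K_old/K_new)² = 1750 × (2/0.7)²
= 1750 × 8.163 = 14300 kip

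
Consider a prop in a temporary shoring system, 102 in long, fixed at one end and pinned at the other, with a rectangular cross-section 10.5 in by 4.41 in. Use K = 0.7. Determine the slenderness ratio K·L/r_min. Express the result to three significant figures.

λ ≈ 56.1

Buckling occurs about the weak axis: I_min = h·b³/12 with b = 4.41 in (the shorter side).
I_min = 10.5×4.41³/12 = 75.05 in⁴
A = 46.30 in²;  r_min = √(I/A) = √(75.05/46.30) = 1.273 in
L_e = K·L = 0.7 × 102 = 71.40 in
λ = L_e / r_min = 71.400 / 1.273 = 56.1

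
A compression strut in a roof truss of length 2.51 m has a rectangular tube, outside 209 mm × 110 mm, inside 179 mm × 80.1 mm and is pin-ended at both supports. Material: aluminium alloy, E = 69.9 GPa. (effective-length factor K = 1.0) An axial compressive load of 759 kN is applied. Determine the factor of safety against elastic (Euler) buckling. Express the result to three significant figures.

Weak-axis I_min = (h_o·b_o³ − h_i·b_i³)/12 with b_o = 110, b_i = 80.10 mm (shorter outer/inner sides).
I_min = (209×110³ − 179.0×80.10³)/12 = 1.552×10^7 mm⁴
I = 1.552×10^7 mm⁴ = 1.552×10^-5 m⁴
Effective length L_e = K·L = 1 × 2.51 = 2.510 m
P_cr = π²EI / L_e² = π² × 69.9×10⁹ × 1.552×10^-5 / 2.510² = 1.699×10^6 N
Factor of safety n = P_cr / P = 1699.0 / 759 = 2.24

n ≈ 2.24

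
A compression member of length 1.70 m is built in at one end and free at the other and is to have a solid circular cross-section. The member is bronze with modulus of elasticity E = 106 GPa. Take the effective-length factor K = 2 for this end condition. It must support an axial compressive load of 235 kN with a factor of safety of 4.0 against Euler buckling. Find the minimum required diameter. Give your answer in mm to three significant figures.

d ≈ 121 mm

Required P_cr = n·P = 4.0 × 235 = 940.0 kN
L_e = K·L = 2 × 1.70 = 3.400 m
Required I = P_cr·L_e²/(π²E) = 9.400×10^5 × 3.400² / (π² × 1.06×10^11) = 1.039×10^-5 m⁴
I_req = 1.039×10^7 mm⁴
Solid circle: I = πd⁴/64  ⇒  d = (64I/π)^(1/4) = (64×1.039×10^7/π)^(1/4) = 121 mm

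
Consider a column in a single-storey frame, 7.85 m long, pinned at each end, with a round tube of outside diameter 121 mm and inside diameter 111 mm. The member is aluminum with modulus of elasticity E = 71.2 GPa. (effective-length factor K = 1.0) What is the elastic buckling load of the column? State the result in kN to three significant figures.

d_o = 121 mm, d_i = 111 mm
I = π(d_o⁴ − d_i⁴)/64 = π(121⁴ − 111.0⁴)/64 = 3.071×10^6 mm⁴
I = 3.071×10^6 mm⁴ = 3.071×10^-6 m⁴
Effective length L_e = K·L = 1 × 7.85 = 7.850 m
P_cr = π²EI / L_e² = π² × 71.2×10⁹ × 3.071×10^-6 / 7.850² = 3.501×10^4 N

P_cr ≈ 35.0 kN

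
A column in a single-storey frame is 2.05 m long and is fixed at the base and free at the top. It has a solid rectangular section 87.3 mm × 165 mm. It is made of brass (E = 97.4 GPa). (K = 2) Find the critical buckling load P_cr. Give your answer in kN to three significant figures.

Buckling occurs about the weak axis: I_min = h·b³/12 with b = 87.3 mm (the shorter side).
I_min = 165×87.3³/12 = 9.148×10^6 mm⁴
I = 9.148×10^6 mm⁴ = 9.148×10^-6 m⁴
Effective length L_e = K·L = 2 × 2.05 = 4.100 m
P_cr = π²EI / L_e² = π² × 97.4×10⁹ × 9.148×10^-6 / 4.100² = 5.232×10^5 N

P_cr ≈ 523 kN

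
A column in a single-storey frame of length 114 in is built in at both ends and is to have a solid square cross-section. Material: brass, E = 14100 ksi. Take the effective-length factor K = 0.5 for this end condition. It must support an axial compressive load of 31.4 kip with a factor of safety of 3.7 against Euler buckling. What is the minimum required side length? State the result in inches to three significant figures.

a ≈ 2.39 in

Required P_cr = n·P = 3.7 × 31.4 = 116.2 kip
L_e = K·L = 0.5 × 114 = 57.00 in
Required I = P_cr·L_e²/(π²E) = 1.162×10^5 × 57.00² / (π² × 1.41×10^7) = 2.712 in⁴
Solid square: I = a⁴/12  ⇒  a = (12I)^(1/4) = (12×2.712)^(1/4) = 2.39 in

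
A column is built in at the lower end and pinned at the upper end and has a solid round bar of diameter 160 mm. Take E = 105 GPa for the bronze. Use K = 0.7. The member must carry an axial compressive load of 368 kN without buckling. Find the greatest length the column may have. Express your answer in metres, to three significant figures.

I = πd⁴/64 = π×160⁴/64 = 3.217×10^7 mm⁴
I = 3.217×10^-5 m⁴
At the buckling limit P_cr = P = 3.680×10^5 N
From P_cr = π²EI/(K·L)²:  L = (1/K)·√(π²EI/P_cr) = (1/0.7)·√(π²×1.05×10^11×3.217×10^-5/3.680×10^5)
L = 13.6 m

L_max ≈ 13.6 m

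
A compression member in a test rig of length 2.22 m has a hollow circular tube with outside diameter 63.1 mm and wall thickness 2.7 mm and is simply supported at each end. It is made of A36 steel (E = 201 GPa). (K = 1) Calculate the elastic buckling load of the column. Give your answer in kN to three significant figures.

Inner diameter d_i = 63.1 − 2×2.7 = 57.70 mm
I = π(d_o⁴ − d_i⁴)/64 = π(63.1⁴ − 57.70⁴)/64 = 2.341×10^5 mm⁴
I = 2.341×10^5 mm⁴ = 2.341×10^-7 m⁴
Effective length L_e = K·L = 1 × 2.22 = 2.220 m
P_cr = π²EI / L_e² = π² × 201×10⁹ × 2.341×10^-7 / 2.220² = 9.423×10^4 N

P_cr ≈ 94.2 kN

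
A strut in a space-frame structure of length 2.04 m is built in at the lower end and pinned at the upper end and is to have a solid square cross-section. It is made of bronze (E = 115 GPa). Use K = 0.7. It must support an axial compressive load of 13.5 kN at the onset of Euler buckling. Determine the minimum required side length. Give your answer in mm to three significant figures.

a ≈ 23.2 mm

L_e = K·L = 0.7 × 2.04 = 1.428 m
Required I = P_cr·L_e²/(π²E) = 1.350×10^4 × 1.428² / (π² × 1.15×10^11) = 2.425×10^-8 m⁴
I_req = 2.425×10^4 mm⁴
Solid square: I = a⁴/12  ⇒  a = (12I)^(1/4) = (12×2.425×10^4)^(1/4) = 23.2 mm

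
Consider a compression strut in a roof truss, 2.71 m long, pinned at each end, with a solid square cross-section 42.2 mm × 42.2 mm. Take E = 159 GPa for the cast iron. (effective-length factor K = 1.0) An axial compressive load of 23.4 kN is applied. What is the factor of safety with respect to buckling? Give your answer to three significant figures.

n ≈ 2.41

I = a⁴/12 = 42.2⁴/12 = 2.643×10^5 mm⁴
I = 2.643×10^5 mm⁴ = 2.643×10^-7 m⁴
Effective length L_e = K·L = 1 × 2.71 = 2.710 m
P_cr = π²EI / L_e² = π² × 159×10⁹ × 2.643×10^-7 / 2.710² = 5.647×10^4 N
Factor of safety n = P_cr / P = 56.471 / 23.4 = 2.41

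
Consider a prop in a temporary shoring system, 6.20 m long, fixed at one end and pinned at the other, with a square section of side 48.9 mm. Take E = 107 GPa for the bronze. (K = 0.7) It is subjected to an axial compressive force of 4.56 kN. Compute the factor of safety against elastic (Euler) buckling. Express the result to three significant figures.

n ≈ 5.86

I = a⁴/12 = 48.9⁴/12 = 4.765×10^5 mm⁴
I = 4.765×10^5 mm⁴ = 4.765×10^-7 m⁴
Effective length L_e = K·L = 0.7 × 6.20 = 4.340 m
P_cr = π²EI / L_e² = π² × 107×10⁹ × 4.765×10^-7 / 4.340² = 2.672×10^4 N
Factor of safety n = P_cr / P = 26.715 / 4.56 = 5.86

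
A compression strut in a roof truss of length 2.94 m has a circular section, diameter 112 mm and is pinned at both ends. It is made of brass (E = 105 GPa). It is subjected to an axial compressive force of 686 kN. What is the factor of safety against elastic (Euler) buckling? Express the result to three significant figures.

n ≈ 1.35

I = πd⁴/64 = π×112⁴/64 = 7.724×10^6 mm⁴
I = 7.724×10^6 mm⁴ = 7.724×10^-6 m⁴
Effective length L_e = K·L = 1 × 2.94 = 2.940 m
P_cr = π²EI / L_e² = π² × 105×10⁹ × 7.724×10^-6 / 2.940² = 9.261×10^5 N
Factor of safety n = P_cr / P = 926.05 / 686 = 1.35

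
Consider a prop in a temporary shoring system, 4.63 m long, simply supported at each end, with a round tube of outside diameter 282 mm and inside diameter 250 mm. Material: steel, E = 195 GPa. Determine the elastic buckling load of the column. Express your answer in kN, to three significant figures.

P_cr ≈ 10700 kN

d_o = 282 mm, d_i = 250 mm
I = π(d_o⁴ − d_i⁴)/64 = π(282⁴ − 250.0⁴)/64 = 1.187×10^8 mm⁴
I = 1.187×10^8 mm⁴ = 1.187×10^-4 m⁴
Effective length L_e = K·L = 1 × 4.63 = 4.630 m
P_cr = π²EI / L_e² = π² × 195×10⁹ × 1.187×10^-4 / 4.630² = 1.066×10^7 N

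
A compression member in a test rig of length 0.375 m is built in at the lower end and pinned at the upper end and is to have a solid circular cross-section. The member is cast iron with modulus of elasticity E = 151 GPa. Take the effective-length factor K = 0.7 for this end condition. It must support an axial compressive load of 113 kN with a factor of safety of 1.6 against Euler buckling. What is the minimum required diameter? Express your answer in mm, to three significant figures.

Required P_cr = n·P = 1.6 × 113 = 180.8 kN
L_e = K·L = 0.7 × 0.375 = 0.2625 m
Required I = P_cr·L_e²/(π²E) = 1.808×10^5 × 0.2625² / (π² × 1.51×10^11) = 8.360×10^-9 m⁴
I_req = 8.360×10^3 mm⁴
Solid circle: I = πd⁴/64  ⇒  d = (64I/π)^(1/4) = (64×8.360×10^3/π)^(1/4) = 20.3 mm

d ≈ 20.3 mm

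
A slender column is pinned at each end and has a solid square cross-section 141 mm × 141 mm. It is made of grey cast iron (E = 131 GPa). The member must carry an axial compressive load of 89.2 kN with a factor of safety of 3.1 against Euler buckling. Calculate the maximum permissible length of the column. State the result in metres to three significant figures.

I = a⁴/12 = 141⁴/12 = 3.294×10^7 mm⁴
I = 3.294×10^-5 m⁴
Required critical load P_cr = n·P = 3.1 × 89.2 = 276.5 kN = 2.765×10^5 N
From P_cr = π²EI/(K·L)²:  L = (1/K)·√(π²EI/P_cr) = (1/1)·√(π²×1.31×10^11×3.294×10^-5/2.765×10^5)
L = 12.4 m

L_max ≈ 12.4 m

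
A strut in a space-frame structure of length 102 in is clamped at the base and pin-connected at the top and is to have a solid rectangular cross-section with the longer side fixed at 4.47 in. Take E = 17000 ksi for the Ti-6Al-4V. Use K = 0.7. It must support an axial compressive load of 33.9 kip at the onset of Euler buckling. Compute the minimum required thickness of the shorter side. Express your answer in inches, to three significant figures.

b ≈ 1.40 in

L_e = K·L = 0.7 × 102 = 71.40 in
Required I = P_cr·L_e²/(π²E) = 3.390×10^4 × 71.40² / (π² × 1.70×10^7) = 1.030 in⁴
Rectangle, weak axis: I_min = h·b³/12 with h = 4.47 in fixed  ⇒  b = (12I/h)^(1/3) = 1.40 in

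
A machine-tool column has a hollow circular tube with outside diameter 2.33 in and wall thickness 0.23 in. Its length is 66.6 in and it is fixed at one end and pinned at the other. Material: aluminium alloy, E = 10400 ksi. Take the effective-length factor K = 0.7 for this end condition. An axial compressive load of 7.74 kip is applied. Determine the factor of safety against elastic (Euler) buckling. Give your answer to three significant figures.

n ≈ 5.17

Inner diameter d_i = 2.33 − 2×0.23 = 1.870 in
I = π(d_o⁴ − d_i⁴)/64 = π(2.33⁴ − 1.870⁴)/64 = 0.8465 in⁴
Effective length L_e = K·L = 0.7 × 66.6 = 46.62 in
P_cr = π²EI / L_e² = π² × 10400×10³ × 0.8465 / 46.62² = 3.998×10^4 lb
Factor of safety n = P_cr / P = 39.977 / 7.74 = 5.17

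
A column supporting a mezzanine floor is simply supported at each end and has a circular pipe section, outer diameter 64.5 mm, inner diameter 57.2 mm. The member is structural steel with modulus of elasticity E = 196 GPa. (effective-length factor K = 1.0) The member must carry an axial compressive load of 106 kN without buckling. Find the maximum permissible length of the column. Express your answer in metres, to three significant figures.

L_max ≈ 2.43 m

d_o = 64.5 mm, d_i = 57.2 mm
I = π(d_o⁴ − d_i⁴)/64 = π(64.5⁴ − 57.20⁴)/64 = 3.241×10^5 mm⁴
I = 3.241×10^-7 m⁴
At the buckling limit P_cr = P = 1.060×10^5 N
From P_cr = π²EI/(K·L)²:  L = (1/K)·√(π²EI/P_cr) = (1/1)·√(π²×1.96×10^11×3.241×10^-7/1.060×10^5)
L = 2.43 m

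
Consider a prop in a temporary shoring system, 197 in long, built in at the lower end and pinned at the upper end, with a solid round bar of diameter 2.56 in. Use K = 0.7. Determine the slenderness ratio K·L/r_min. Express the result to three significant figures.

λ ≈ 215

For a solid circle r = d/4 = 2.56/4 = 0.6400 in
L_e = K·L = 0.7 × 197 = 137.9 in
λ = L_e / r_min = 137.90 / 0.6400 = 215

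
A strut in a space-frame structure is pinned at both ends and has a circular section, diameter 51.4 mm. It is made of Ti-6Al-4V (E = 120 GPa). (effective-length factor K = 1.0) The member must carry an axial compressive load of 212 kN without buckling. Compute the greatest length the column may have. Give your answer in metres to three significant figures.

I = πd⁴/64 = π×51.4⁴/64 = 3.426×10^5 mm⁴
I = 3.426×10^-7 m⁴
At the buckling limit P_cr = P = 2.120×10^5 N
From P_cr = π²EI/(K·L)²:  L = (1/K)·√(π²EI/P_cr) = (1/1)·√(π²×1.20×10^11×3.426×10^-7/2.120×10^5)
L = 1.38 m

L_max ≈ 1.38 m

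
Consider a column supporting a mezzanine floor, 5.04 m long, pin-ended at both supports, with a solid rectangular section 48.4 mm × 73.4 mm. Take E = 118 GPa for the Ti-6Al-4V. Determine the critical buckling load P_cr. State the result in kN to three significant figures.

Buckling occurs about the weak axis: I_min = h·b³/12 with b = 48.4 mm (the shorter side).
I_min = 73.4×48.4³/12 = 6.935×10^5 mm⁴
I = 6.935×10^5 mm⁴ = 6.935×10^-7 m⁴
Effective length L_e = K·L = 1 × 5.04 = 5.040 m
P_cr = π²EI / L_e² = π² × 118×10⁹ × 6.935×10^-7 / 5.040² = 3.180×10^4 N

P_cr ≈ 31.8 kN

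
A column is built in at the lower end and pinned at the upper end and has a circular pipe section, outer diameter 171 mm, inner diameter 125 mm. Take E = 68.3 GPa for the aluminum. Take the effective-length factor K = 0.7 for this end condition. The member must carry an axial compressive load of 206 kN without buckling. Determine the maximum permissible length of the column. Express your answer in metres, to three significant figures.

L_max ≈ 14.2 m

d_o = 171 mm, d_i = 125 mm
I = π(d_o⁴ − d_i⁴)/64 = π(171⁴ − 125.0⁴)/64 = 2.999×10^7 mm⁴
I = 2.999×10^-5 m⁴
At the buckling limit P_cr = P = 2.060×10^5 N
From P_cr = π²EI/(K·L)²:  L = (1/K)·√(π²EI/P_cr) = (1/0.7)·√(π²×6.83×10^10×2.999×10^-5/2.060×10^5)
L = 14.2 m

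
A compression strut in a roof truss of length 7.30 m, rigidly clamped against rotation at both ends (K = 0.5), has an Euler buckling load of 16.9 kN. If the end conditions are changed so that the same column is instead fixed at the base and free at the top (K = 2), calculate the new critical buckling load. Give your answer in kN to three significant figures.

P_cr ≈ 1.06 kN

P_cr ∝ 1/K², so P_cr,new = P_cr,old × (K_old/K_new)² = 16.9 × (0.5/2)²
= 16.9 × 0.06250 = 1.06 kN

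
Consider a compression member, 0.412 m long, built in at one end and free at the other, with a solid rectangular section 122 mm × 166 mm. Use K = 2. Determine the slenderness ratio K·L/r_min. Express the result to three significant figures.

λ ≈ 23.4

Buckling occurs about the weak axis: I_min = h·b³/12 with b = 122 mm (the shorter side).
I_min = 166×122³/12 = 2.512×10^7 mm⁴
A = 2.025×10^4 mm²;  r_min = √(I/A) = √(2.512×10^7/2.025×10^4) = 35.22 mm
L_e = K·L = 2 × 0.412 m = 0.8240 m = 824.00 mm
λ = L_e / r_min = 824.00 / 35.22 = 23.4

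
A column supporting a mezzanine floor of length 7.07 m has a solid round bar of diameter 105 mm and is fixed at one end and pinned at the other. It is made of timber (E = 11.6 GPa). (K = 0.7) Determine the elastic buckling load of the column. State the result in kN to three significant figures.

I = πd⁴/64 = π×105⁴/64 = 5.967×10^6 mm⁴
I = 5.967×10^6 mm⁴ = 5.967×10^-6 m⁴
Effective length L_e = K·L = 0.7 × 7.07 = 4.949 m
P_cr = π²EI / L_e² = π² × 11.6×10⁹ × 5.967×10^-6 / 4.949² = 2.789×10^4 N

P_cr ≈ 27.9 kN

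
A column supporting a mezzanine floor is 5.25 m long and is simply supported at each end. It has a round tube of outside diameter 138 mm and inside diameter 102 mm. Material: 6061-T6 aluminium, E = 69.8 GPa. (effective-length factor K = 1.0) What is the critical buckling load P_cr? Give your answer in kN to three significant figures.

d_o = 138 mm, d_i = 102 mm
I = π(d_o⁴ − d_i⁴)/64 = π(138⁴ − 102.0⁴)/64 = 1.249×10^7 mm⁴
I = 1.249×10^7 mm⁴ = 1.249×10^-5 m⁴
Effective length L_e = K·L = 1 × 5.25 = 5.250 m
P_cr = π²EI / L_e² = π² × 69.8×10⁹ × 1.249×10^-5 / 5.250² = 3.122×10^5 N

P_cr ≈ 312 kN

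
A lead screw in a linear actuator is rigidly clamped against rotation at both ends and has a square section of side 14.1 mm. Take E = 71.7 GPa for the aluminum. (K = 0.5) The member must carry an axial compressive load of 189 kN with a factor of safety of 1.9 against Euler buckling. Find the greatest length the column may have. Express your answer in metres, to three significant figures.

I = a⁴/12 = 14.1⁴/12 = 3.294×10^3 mm⁴
I = 3.294×10^-9 m⁴
Required critical load P_cr = n·P = 1.9 × 189 = 359.1 kN = 3.591×10^5 N
From P_cr = π²EI/(K·L)²:  L = (1/K)·√(π²EI/P_cr) = (1/0.5)·√(π²×7.17×10^10×3.294×10^-9/3.591×10^5)
L = 0.161 m

L_max ≈ 0.161 m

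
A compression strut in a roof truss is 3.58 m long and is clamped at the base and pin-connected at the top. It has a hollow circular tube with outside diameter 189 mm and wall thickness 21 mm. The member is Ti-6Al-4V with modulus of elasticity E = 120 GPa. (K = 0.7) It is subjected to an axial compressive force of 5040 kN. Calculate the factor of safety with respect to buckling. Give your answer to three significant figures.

Inner diameter d_i = 189 − 2×21 = 147.0 mm
I = π(d_o⁴ − d_i⁴)/64 = π(189⁴ − 147.0⁴)/64 = 3.971×10^7 mm⁴
I = 3.971×10^7 mm⁴ = 3.971×10^-5 m⁴
Effective length L_e = K·L = 0.7 × 3.58 = 2.506 m
P_cr = π²EI / L_e² = π² × 120×10⁹ × 3.971×10^-5 / 2.506² = 7.490×10^6 N
Factor of safety n = P_cr / P = 7489.6 / 5040 = 1.49

n ≈ 1.49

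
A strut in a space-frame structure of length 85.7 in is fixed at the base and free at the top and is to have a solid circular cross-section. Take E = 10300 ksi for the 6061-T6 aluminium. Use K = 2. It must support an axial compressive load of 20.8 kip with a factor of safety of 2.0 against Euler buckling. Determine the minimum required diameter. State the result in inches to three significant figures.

d ≈ 3.96 in

Required P_cr = n·P = 2.0 × 20.8 = 41.60 kip
L_e = K·L = 2 × 85.7 = 171.4 in
Required I = P_cr·L_e²/(π²E) = 4.160×10^4 × 171.4² / (π² × 1.03×10^7) = 12.02 in⁴
Solid circle: I = πd⁴/64  ⇒  d = (64I/π)^(1/4) = (64×12.02/π)^(1/4) = 3.96 in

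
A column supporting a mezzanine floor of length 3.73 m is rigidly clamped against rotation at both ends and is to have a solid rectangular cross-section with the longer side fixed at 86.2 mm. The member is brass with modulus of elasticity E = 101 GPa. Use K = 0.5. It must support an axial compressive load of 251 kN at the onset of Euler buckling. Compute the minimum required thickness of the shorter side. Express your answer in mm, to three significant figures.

b ≈ 49.6 mm

L_e = K·L = 0.5 × 3.73 = 1.865 m
Required I = P_cr·L_e²/(π²E) = 2.510×10^5 × 1.865² / (π² × 1.01×10^11) = 8.758×10^-7 m⁴
I_req = 8.758×10^5 mm⁴
Rectangle, weak axis: I_min = h·b³/12 with h = 86.2 mm fixed  ⇒  b = (12I/h)^(1/3) = 49.6 mm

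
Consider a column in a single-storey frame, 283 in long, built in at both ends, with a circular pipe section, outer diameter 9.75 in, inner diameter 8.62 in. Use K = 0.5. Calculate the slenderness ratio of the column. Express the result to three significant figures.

d_o = 9.75 in, d_i = 8.62 in
I = π(d_o⁴ − d_i⁴)/64 = π(9.75⁴ − 8.620⁴)/64 = 172.6 in⁴
A = 16.30 in²;  r_min = √(I/A) = √(172.6/16.30) = 3.254 in
L_e = K·L = 0.5 × 283 = 141.5 in
λ = L_e / r_min = 141.50 / 3.254 = 43.5

λ ≈ 43.5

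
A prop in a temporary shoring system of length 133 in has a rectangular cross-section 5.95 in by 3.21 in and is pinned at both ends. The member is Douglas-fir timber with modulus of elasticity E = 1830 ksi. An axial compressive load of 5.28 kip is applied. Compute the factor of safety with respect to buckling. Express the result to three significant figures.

n ≈ 3.17

Buckling occurs about the weak axis: I_min = h·b³/12 with b = 3.21 in (the shorter side).
I_min = 5.95×3.21³/12 = 16.40 in⁴
Effective length L_e = K·L = 1 × 133 = 133.0 in
P_cr = π²EI / L_e² = π² × 1830×10³ × 16.40 / 133.0² = 1.675×10^4 lb
Factor of safety n = P_cr / P = 16.746 / 5.28 = 3.17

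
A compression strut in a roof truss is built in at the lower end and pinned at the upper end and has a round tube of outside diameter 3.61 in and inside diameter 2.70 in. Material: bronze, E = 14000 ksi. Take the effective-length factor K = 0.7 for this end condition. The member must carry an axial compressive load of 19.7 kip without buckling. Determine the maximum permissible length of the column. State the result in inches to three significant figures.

L_max ≈ 286 in

d_o = 3.61 in, d_i = 2.70 in
I = π(d_o⁴ − d_i⁴)/64 = π(3.61⁴ − 2.700⁴)/64 = 5.728 in⁴
At the buckling limit P_cr = P = 1.970×10^4 lb
From P_cr = π²EI/(K·L)²:  L = (1/K)·√(π²EI/P_cr) = (1/0.7)·√(π²×1.40×10^7×5.728/1.970×10^4)
L = 286 in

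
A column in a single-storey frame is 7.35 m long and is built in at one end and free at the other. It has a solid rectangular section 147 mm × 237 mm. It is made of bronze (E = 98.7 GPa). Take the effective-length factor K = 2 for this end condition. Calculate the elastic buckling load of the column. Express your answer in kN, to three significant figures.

P_cr ≈ 283 kN

Buckling occurs about the weak axis: I_min = h·b³/12 with b = 147 mm (the shorter side).
I_min = 237×147³/12 = 6.274×10^7 mm⁴
I = 6.274×10^7 mm⁴ = 6.274×10^-5 m⁴
Effective length L_e = K·L = 2 × 7.35 = 14.70 m
P_cr = π²EI / L_e² = π² × 98.7×10⁹ × 6.274×10^-5 / 14.70² = 2.828×10^5 N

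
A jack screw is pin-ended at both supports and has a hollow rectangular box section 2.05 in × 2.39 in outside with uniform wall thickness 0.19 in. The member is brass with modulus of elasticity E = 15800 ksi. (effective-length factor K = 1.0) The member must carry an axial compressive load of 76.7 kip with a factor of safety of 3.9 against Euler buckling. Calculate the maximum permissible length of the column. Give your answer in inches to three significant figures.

L_max ≈ 22.1 in

Inner dimensions: h_i = 2.39 − 2×0.19 = 2.010 in, b_i = 2.05 − 2×0.19 = 1.670 in
Weak-axis I_min = (h_o·b_o³ − h_i·b_i³)/12 with b_o = 2.05, b_i = 1.670 in (shorter outer/inner sides).
I_min = (2.39×2.05³ − 2.010×1.670³)/12 = 0.9357 in⁴
Required critical load P_cr = n·P = 3.9 × 76.7 = 299.1 kip = 2.991×10^5 lb
From P_cr = π²EI/(K·L)²:  L = (1/K)·√(π²EI/P_cr) = (1/1)·√(π²×1.58×10^7×0.9357/2.991×10^5)
L = 22.1 in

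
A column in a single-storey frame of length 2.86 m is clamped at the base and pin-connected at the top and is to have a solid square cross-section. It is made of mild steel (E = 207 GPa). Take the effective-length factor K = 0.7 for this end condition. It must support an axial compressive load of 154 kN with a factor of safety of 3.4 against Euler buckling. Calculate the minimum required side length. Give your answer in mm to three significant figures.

Required P_cr = n·P = 3.4 × 154 = 523.6 kN
L_e = K·L = 0.7 × 2.86 = 2.002 m
Required I = P_cr·L_e²/(π²E) = 5.236×10^5 × 2.002² / (π² × 2.07×10^11) = 1.027×10^-6 m⁴
I_req = 1.027×10^6 mm⁴
Solid square: I = a⁴/12  ⇒  a = (12I)^(1/4) = (12×1.027×10^6)^(1/4) = 59.3 mm

a ≈ 59.3 mm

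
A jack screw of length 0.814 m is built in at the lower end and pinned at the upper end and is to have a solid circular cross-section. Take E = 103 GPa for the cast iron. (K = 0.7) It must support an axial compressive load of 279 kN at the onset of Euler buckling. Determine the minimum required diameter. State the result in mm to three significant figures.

L_e = K·L = 0.7 × 0.814 = 0.5698 m
Required I = P_cr·L_e²/(π²E) = 2.790×10^5 × 0.5698² / (π² × 1.03×10^11) = 8.911×10^-8 m⁴
I_req = 8.911×10^4 mm⁴
Solid circle: I = πd⁴/64  ⇒  d = (64I/π)^(1/4) = (64×8.911×10^4/π)^(1/4) = 36.7 mm

d ≈ 36.7 mm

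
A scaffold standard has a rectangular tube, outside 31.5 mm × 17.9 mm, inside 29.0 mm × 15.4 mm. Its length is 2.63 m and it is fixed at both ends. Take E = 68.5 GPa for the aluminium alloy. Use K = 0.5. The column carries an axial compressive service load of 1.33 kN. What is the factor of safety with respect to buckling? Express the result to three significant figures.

Weak-axis I_min = (h_o·b_o³ − h_i·b_i³)/12 with b_o = 17.9, b_i = 15.40 mm (shorter outer/inner sides).
I_min = (31.5×17.9³ − 29.00×15.40³)/12 = 6.229×10^3 mm⁴
I = 6.229×10^3 mm⁴ = 6.229×10^-9 m⁴
Effective length L_e = K·L = 0.5 × 2.63 = 1.315 m
P_cr = π²EI / L_e² = π² × 68.5×10⁹ × 6.229×10^-9 / 1.315² = 2.435×10^3 N
Factor of safety n = P_cr / P = 2.4353 / 1.33 = 1.83

n ≈ 1.83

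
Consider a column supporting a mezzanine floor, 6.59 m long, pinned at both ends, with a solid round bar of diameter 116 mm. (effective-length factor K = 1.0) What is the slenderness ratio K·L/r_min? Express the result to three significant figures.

For a solid circle r = d/4 = 116/4 = 29.00 mm
L_e = K·L = 1 × 6.59 m = 6.590 m = 6590.0 mm
λ = L_e / r_min = 6590.0 / 29.00 = 227

λ ≈ 227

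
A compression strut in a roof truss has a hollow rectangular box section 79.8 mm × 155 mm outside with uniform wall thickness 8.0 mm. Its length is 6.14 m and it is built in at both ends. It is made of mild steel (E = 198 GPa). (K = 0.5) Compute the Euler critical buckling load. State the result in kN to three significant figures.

P_cr ≈ 737 kN

Inner dimensions: h_i = 155 − 2×8.0 = 139.0 mm, b_i = 79.8 − 2×8.0 = 63.80 mm
Weak-axis I_min = (h_o·b_o³ − h_i·b_i³)/12 with b_o = 79.8, b_i = 63.80 mm (shorter outer/inner sides).
I_min = (155×79.8³ − 139.0×63.80³)/12 = 3.556×10^6 mm⁴
I = 3.556×10^6 mm⁴ = 3.556×10^-6 m⁴
Effective length L_e = K·L = 0.5 × 6.14 = 3.070 m
P_cr = π²EI / L_e² = π² × 198×10⁹ × 3.556×10^-6 / 3.070² = 7.373×10^5 N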